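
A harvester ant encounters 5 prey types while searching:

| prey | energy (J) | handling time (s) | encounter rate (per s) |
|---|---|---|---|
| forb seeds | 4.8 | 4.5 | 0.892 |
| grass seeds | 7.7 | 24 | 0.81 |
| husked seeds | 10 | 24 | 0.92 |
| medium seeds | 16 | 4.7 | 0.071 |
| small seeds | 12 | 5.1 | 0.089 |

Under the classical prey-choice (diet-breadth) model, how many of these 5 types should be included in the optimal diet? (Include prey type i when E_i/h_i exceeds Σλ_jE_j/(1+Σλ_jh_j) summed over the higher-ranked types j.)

E/h in descending order: medium seeds 3.4, small seeds 2.35, forb seeds 1.07, husked seeds 0.417, grass seeds 0.321 J/s. The optimal diet is the largest prefix of this list for which every included type satisfies E_i/h_i > R on the types above it.
Rate on top 1: 0.8518. small seeds: 2.35 > 0.8518 → include.
Rate on top 2: 1.233. forb seeds: 1.07 < 1.233 → exclude; stop.
Optimal diet: medium seeds, small seeds — 2 of 5 types.

2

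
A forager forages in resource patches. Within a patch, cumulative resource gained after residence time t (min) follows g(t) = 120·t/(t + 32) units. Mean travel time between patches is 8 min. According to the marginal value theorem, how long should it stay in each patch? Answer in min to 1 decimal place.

16.0 min

By the marginal value theorem, leave when the instantaneous gain rate g'(t) equals the habitat-wide average g(t)/(T + t).
g'(t) = 120·32/(t + 32)². Setting 120·32/(t+32)² = 120t/[(t+32)(8+t)] gives 32(8+t) = t(t+32), so t² = 32×8 = 256.
t* = √256 = 16 min.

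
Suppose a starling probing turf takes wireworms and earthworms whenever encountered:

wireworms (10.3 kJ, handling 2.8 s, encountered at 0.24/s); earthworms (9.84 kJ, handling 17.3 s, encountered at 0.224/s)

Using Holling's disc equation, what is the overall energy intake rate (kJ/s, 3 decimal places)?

Energy encountered per unit search time: 0.24×10.3 + 0.224×9.84 = 4.676 kJ/s.
Handling time per unit search time: 0.24×2.8 + 0.224×17.3 = 4.547.
Rate = 4.676/(1 + 4.547) = 0.843 kJ/s.

0.843 kJ/s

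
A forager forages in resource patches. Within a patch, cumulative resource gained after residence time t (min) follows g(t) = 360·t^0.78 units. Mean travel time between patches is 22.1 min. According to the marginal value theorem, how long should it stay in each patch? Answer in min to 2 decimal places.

78.35 min

By the marginal value theorem, leave when the instantaneous gain rate g'(t) equals the habitat-wide average g(t)/(T + t).
g'(t) = 0.78·360·t^-0.22. Setting 0.78·360·t^-0.22 = 360·t^0.78/(22.1+t) gives 0.78(22.1+t) = t, so 0.22·t = 0.78×22.1.
t* = 0.78×22.1/0.22 = 78.35 min.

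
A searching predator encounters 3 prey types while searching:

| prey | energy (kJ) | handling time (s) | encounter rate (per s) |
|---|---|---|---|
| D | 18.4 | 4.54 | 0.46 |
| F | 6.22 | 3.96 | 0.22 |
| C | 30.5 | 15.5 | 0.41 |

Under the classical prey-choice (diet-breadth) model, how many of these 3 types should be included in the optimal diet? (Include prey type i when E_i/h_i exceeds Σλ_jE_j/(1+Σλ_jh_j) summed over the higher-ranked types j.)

1

E/h in descending order: D 4.05, C 1.97, F 1.57 kJ/s. The optimal diet is the largest prefix of this list for which every included type satisfies E_i/h_i > R on the types above it.
Rate on top 1: 2.741. C: 1.97 < 2.741 → exclude; stop.
Optimal diet: D — 1 of 3 types.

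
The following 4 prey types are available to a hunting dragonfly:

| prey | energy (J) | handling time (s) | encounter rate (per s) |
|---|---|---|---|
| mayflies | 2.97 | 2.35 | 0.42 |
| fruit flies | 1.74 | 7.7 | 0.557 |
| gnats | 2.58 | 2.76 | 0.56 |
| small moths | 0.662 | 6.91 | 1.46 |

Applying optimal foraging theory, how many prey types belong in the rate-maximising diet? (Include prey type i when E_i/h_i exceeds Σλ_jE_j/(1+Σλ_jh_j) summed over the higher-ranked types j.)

2

E/h in descending order: mayflies 1.26, gnats 0.935, fruit flies 0.226, small moths 0.0958 J/s. The optimal diet is the largest prefix of this list for which every included type satisfies E_i/h_i > R on the types above it.
Rate on top 1: 0.6278. gnats: 0.935 > 0.6278 → include.
Rate on top 2: 0.7621. fruit flies: 0.226 < 0.7621 → exclude; stop.
Optimal diet: mayflies, gnats — 2 of 4 types.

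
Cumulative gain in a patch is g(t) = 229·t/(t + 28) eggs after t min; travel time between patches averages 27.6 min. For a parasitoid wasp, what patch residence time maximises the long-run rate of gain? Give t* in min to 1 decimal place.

27.8 min

By the marginal value theorem, leave when the instantaneous gain rate g'(t) equals the habitat-wide average g(t)/(T + t).
g'(t) = 229·28/(t + 28)². Setting 229·28/(t+28)² = 229t/[(t+28)(27.6+t)] gives 28(27.6+t) = t(t+28), so t² = 28×27.6 = 772.8.
t* = √772.8 = 27.8 min.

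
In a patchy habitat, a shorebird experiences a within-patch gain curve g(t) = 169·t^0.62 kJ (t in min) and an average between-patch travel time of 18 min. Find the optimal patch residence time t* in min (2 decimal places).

29.37 min

Maximise g(t)/(T+t): set derivative to zero → g'(t)(T+t) = g(t).
g'(t) = 0.62·169·t^-0.38. Setting 0.62·169·t^-0.38 = 169·t^0.62/(18+t) gives 0.62(18+t) = t, so 0.38·t = 0.62×18.
t* = 0.62×18/0.38 = 29.37 min.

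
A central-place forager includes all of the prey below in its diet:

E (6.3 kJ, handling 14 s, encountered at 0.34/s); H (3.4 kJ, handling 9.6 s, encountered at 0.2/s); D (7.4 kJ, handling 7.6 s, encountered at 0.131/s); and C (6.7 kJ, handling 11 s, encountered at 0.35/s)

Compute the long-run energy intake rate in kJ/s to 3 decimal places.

R = Σλ_iE_i / (1 + Σλ_ih_i)
Numerator: 0.34×6.3 + 0.2×3.4 + 0.131×7.4 + 0.35×6.7 = 6.136
Denominator: 1 + 0.34×14 + 0.2×9.6 + 0.131×7.6 + 0.35×11 = 12.53
R = 6.136/12.53 = 0.4899 kJ/s

0.490 kJ/s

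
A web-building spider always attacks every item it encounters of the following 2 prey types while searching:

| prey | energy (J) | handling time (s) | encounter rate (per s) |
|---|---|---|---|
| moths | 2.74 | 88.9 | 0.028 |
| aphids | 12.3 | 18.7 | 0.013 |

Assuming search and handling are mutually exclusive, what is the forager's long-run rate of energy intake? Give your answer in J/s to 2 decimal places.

0.06 J/s

R = Σλ_iE_i / (1 + Σλ_ih_i)
Numerator: 0.028×2.74 + 0.013×12.3 = 0.2366
Denominator: 1 + 0.028×88.9 + 0.013×18.7 = 3.732
R = 0.2366/3.732 = 0.0634 J/s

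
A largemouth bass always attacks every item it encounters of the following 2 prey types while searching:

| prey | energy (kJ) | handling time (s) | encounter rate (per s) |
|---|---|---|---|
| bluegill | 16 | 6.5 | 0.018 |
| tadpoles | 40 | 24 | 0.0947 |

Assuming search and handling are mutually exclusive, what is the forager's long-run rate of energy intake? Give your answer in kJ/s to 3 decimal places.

1.202 kJ/s

Energy encountered per unit search time: 0.018×16 + 0.0947×40 = 4.076 kJ/s.
Handling time per unit search time: 0.018×6.5 + 0.0947×24 = 2.39.
Rate = 4.076/(1 + 2.39) = 1.202 kJ/s.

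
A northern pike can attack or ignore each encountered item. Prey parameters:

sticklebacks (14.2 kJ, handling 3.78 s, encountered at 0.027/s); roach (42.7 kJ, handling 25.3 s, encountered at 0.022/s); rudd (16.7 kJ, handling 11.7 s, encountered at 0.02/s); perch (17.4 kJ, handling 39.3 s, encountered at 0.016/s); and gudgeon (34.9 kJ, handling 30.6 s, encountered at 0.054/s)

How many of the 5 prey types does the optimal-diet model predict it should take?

Rank by E/h (kJ/s): sticklebacks 3.76, roach 1.69, rudd 1.43, gudgeon 1.14, perch 0.443. Include each in turn until the next type's E/h falls below the running intake rate.
Rate on top 1: 0.3479. roach: 1.69 > 0.3479 → include.
Rate on top 2: 0.7975. rudd: 1.43 > 0.7975 → include.
Rate on top 3: 0.8754. gudgeon: 1.14 > 0.8754 → include.
Rate on top 4: 0.999. perch: 0.443 < 0.999 → exclude; stop.
Optimal diet: sticklebacks, roach, rudd, gudgeon — 4 of 5 types.

4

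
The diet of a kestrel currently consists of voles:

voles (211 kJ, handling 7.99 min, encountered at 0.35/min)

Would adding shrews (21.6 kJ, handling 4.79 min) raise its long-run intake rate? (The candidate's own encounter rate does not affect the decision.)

No

On voles alone, R = ΣλE/(1+Σλh) = 73.85/3.796 = 19.45 kJ/min.
shrews: E/h = 21.6/4.79 = 4.509 kJ/min.
Since 4.509 < R, time spent handling shrews is better spent searching.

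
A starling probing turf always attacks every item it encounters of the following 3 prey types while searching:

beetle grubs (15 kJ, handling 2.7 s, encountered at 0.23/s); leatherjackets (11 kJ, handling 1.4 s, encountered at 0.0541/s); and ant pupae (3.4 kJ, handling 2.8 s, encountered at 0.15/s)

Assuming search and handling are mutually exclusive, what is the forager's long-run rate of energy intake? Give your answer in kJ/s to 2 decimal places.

2.15 kJ/s

R = Σλ_iE_i / (1 + Σλ_ih_i)
Numerator: 0.23×15 + 0.0541×11 + 0.15×3.4 = 4.555
Denominator: 1 + 0.23×2.7 + 0.0541×1.4 + 0.15×2.8 = 2.117
R = 4.555/2.117 = 2.152 kJ/s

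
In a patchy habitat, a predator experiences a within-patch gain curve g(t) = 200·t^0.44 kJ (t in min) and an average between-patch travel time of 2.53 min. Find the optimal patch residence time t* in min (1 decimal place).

Maximise g(t)/(T+t): set derivative to zero → g'(t)(T+t) = g(t).
g'(t) = 0.44·200·t^-0.56. Setting 0.44·200·t^-0.56 = 200·t^0.44/(2.53+t) gives 0.44(2.53+t) = t, so 0.56·t = 0.44×2.53.
t* = 0.44×2.53/0.56 = 1.988 min.

2.0 min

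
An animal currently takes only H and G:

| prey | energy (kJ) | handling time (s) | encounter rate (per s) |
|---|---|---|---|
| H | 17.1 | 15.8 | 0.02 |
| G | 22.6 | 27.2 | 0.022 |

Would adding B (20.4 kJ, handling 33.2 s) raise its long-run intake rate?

On H and G alone, R = ΣλE/(1+Σλh) = 0.8392/1.914 = 0.4384 kJ/s.
B: E/h = 20.4/33.2 = 0.6145 kJ/s.
Since 0.6145 > R, including B increases the long-run rate.

Yes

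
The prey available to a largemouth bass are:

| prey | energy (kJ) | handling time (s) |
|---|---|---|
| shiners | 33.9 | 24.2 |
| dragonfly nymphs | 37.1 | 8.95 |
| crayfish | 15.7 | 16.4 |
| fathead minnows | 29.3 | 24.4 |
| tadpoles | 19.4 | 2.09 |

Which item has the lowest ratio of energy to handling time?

In descending order of E/h:
tadpoles: 19.4/2.09 = 9.28 kJ/s
dragonfly nymphs: 37.1/8.95 = 4.15 kJ/s
shiners: 33.9/24.2 = 1.4 kJ/s
fathead minnows: 29.3/24.4 = 1.2 kJ/s
crayfish: 15.7/16.4 = 0.957 kJ/s

crayfish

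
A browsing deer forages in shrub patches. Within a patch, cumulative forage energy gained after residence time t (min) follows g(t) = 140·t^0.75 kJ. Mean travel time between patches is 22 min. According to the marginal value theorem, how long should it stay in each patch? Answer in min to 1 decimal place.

By the marginal value theorem, leave when the instantaneous gain rate g'(t) equals the habitat-wide average g(t)/(T + t).
g'(t) = 0.75·140·t^-0.25. Setting 0.75·140·t^-0.25 = 140·t^0.75/(22+t) gives 0.75(22+t) = t, so 0.25·t = 0.75×22.
t* = 0.75×22/0.25 = 66 min.

66.0 min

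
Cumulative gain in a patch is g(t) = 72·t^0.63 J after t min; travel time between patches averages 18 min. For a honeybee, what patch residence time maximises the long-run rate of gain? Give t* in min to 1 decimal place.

30.6 min

Maximise g(t)/(T+t): set derivative to zero → g'(t)(T+t) = g(t).
g'(t) = 0.63·72·t^-0.37. Setting 0.63·72·t^-0.37 = 72·t^0.63/(18+t) gives 0.63(18+t) = t, so 0.37·t = 0.63×18.
t* = 0.63×18/0.37 = 30.65 min.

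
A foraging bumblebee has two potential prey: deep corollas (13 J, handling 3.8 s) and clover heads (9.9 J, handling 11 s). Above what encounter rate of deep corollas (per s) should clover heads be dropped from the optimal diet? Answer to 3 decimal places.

0.094 per s

Drop clover heads once their profitability E₂/h₂ falls below the rate achievable on deep corollas alone: E₂/h₂ = λE₁/(1 + λh₁).
Solve for λ: λE₁h₂ = E₂(1 + λh₁) → λ(E₁h₂ − E₂h₁) = E₂ → λ = E₂/(E₁h₂ − E₂h₁).
λ = 9.9/(13×11 − 9.9×3.8) = 9.9/105.4 = 0.09395 per s.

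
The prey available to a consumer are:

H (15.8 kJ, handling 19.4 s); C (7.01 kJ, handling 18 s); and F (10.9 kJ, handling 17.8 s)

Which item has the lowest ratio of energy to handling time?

Profitability E/h (kJ/s): H = 15.8/19.4 = 0.814, C = 7.01/18 = 0.389, F = 10.9/17.8 = 0.612.
Ranked: H > F > C.

C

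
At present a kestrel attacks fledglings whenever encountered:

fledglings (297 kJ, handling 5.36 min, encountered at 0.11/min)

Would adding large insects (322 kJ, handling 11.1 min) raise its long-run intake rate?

Yes

Intake rate on the current diet: R = (0.11×297) / (1 + 0.11×5.36) = 32.67/1.59 = 20.55 kJ/min.
Profitability of large insects: 322/11.1 = 29.01 kJ/min.
29.01 > 20.55, so adding large insects raises the average — include it.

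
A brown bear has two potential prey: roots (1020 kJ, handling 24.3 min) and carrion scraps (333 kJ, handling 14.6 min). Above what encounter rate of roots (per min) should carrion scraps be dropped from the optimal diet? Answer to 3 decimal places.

0.049 per min

The zero-one rule: include carrion scraps iff E₂/h₂ > λE₁/(1+λh₁). Equality gives the switch point.
λE₁h₂ = E₂ + λE₂h₁ ⇒ λ = E₂/(E₁h₂ − E₂h₁) = 333/(1.489e+04 − 8092) = 0.04897 per min.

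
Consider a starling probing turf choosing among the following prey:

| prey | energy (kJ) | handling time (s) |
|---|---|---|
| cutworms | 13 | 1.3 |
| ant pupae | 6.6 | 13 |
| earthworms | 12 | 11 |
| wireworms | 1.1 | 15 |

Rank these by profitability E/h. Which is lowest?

Profitability E/h (kJ/s): cutworms = 13/1.3 = 10, ant pupae = 6.6/13 = 0.508, earthworms = 12/11 = 1.09, wireworms = 1.1/15 = 0.0733.
Ranked: cutworms > earthworms > ant pupae > wireworms.

wireworms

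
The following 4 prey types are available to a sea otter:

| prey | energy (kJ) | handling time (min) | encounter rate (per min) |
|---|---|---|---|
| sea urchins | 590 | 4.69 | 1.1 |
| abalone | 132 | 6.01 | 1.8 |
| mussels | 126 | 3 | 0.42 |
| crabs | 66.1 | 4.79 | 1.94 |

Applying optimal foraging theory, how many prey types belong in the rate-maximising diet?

1

Profitabilities (E/h, kJ/min): sea urchins 126, mussels 42, abalone 22, crabs 13.8. Add prey in this order while the next type's profitability exceeds the intake rate on those already taken.
Rate on top 1: 105.4. mussels: 42 < 105.4 → exclude; stop.
Optimal diet: sea urchins — 1 of 4 types.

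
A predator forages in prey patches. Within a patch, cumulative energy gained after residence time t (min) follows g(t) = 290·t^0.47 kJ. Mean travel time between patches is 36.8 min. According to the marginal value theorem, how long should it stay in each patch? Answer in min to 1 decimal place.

By the marginal value theorem, leave when the instantaneous gain rate g'(t) equals the habitat-wide average g(t)/(T + t).
g'(t) = 0.47·290·t^-0.53. Setting 0.47·290·t^-0.53 = 290·t^0.47/(36.8+t) gives 0.47(36.8+t) = t, so 0.53·t = 0.47×36.8.
t* = 0.47×36.8/0.53 = 32.63 min.

32.6 min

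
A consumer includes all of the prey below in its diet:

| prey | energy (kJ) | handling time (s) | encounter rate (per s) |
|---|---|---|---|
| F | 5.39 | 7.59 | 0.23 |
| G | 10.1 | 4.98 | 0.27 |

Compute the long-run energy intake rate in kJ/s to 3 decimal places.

Energy encountered per unit search time: 0.23×5.39 + 0.27×10.1 = 3.967 kJ/s.
Handling time per unit search time: 0.23×7.59 + 0.27×4.98 = 3.09.
Rate = 3.967/(1 + 3.09) = 0.9698 kJ/s.

0.970 kJ/s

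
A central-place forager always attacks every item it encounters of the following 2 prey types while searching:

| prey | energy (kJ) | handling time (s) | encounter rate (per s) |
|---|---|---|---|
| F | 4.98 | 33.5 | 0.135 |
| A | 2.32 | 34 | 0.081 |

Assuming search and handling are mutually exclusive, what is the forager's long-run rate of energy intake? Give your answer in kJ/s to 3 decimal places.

R = Σλ_iE_i / (1 + Σλ_ih_i)
Numerator: 0.135×4.98 + 0.081×2.32 = 0.8602
Denominator: 1 + 0.135×33.5 + 0.081×34 = 8.277
R = 0.8602/8.277 = 0.1039 kJ/s

0.104 kJ/s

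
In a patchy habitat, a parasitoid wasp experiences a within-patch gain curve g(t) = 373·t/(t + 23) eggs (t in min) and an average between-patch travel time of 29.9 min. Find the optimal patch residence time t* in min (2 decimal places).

26.22 min

Maximise g(t)/(T+t): set derivative to zero → g'(t)(T+t) = g(t).
g'(t) = 373·23/(t + 23)². Setting 373·23/(t+23)² = 373t/[(t+23)(29.9+t)] gives 23(29.9+t) = t(t+23), so t² = 23×29.9 = 687.7.
t* = √687.7 = 26.22 min.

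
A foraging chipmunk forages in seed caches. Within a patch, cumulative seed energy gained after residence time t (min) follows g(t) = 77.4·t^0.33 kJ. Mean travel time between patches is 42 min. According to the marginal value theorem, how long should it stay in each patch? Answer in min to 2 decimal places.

20.69 min

Optimal t* satisfies g'(t*) = g(t*)/(T + t*).
g'(t) = 0.33·77.4·t^-0.67. Setting 0.33·77.4·t^-0.67 = 77.4·t^0.33/(42+t) gives 0.33(42+t) = t, so 0.67·t = 0.33×42.
t* = 0.33×42/0.67 = 20.69 min.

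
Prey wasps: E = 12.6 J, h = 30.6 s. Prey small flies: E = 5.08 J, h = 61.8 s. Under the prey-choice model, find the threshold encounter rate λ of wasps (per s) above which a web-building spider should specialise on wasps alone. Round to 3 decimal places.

0.008 per s

Drop small flies once their profitability E₂/h₂ falls below the rate achievable on wasps alone: E₂/h₂ = λE₁/(1 + λh₁).
Solve for λ: λE₁h₂ = E₂(1 + λh₁) → λ(E₁h₂ − E₂h₁) = E₂ → λ = E₂/(E₁h₂ − E₂h₁).
λ = 5.08/(12.6×61.8 − 5.08×30.6) = 5.08/623.2 = 0.008151 per s.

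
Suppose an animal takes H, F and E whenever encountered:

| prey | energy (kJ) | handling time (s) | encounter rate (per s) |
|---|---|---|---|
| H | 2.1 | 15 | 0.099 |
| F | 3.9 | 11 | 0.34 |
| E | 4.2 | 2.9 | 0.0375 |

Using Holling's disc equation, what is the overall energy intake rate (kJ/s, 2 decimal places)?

0.27 kJ/s

R = Σλ_iE_i / (1 + Σλ_ih_i)
Numerator: 0.099×2.1 + 0.34×3.9 + 0.0375×4.2 = 1.691
Denominator: 1 + 0.099×15 + 0.34×11 + 0.0375×2.9 = 6.334
R = 1.691/6.334 = 0.267 kJ/s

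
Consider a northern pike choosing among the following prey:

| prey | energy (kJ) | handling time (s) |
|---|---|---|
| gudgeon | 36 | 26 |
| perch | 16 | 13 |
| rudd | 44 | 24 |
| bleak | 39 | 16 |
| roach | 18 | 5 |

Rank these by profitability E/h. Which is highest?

roach

In descending order of E/h:
roach: 18/5 = 3.6 kJ/s
bleak: 39/16 = 2.44 kJ/s
rudd: 44/24 = 1.83 kJ/s
gudgeon: 36/26 = 1.38 kJ/s
perch: 16/13 = 1.23 kJ/s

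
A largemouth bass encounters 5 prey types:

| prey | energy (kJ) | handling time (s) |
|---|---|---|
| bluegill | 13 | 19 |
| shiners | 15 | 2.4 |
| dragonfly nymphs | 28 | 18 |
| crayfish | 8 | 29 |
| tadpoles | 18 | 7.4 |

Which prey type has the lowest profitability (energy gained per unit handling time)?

In descending order of E/h:
shiners: 15/2.4 = 6.25 kJ/s
tadpoles: 18/7.4 = 2.43 kJ/s
dragonfly nymphs: 28/18 = 1.56 kJ/s
bluegill: 13/19 = 0.684 kJ/s
crayfish: 8/29 = 0.276 kJ/s

crayfish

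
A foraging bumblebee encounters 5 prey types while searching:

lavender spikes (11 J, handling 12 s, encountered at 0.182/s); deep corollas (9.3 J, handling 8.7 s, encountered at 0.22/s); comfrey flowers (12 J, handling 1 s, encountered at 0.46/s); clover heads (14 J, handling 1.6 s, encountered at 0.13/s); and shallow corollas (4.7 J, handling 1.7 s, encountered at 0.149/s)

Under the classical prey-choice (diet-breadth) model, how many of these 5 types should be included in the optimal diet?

2

Profitabilities (E/h, J/s): comfrey flowers 12, clover heads 8.75, shallow corollas 2.76, deep corollas 1.07, lavender spikes 0.917. Add prey in this order while the next type's profitability exceeds the intake rate on those already taken.
Rate on top 1: 3.781. clover heads: 8.75 > 3.781 → include.
Rate on top 2: 4.4. shallow corollas: 2.76 < 4.4 → exclude; stop.
Optimal diet: comfrey flowers, clover heads — 2 of 5 types.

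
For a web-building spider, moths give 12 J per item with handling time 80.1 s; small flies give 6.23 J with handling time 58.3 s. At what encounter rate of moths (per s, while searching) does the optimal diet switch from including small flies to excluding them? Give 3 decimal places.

0.031 per s

At the threshold, the rate on moths alone equals the profitability of small flies: λ·12/(1 + λ·80.1) = 6.23/58.3 = 0.1069.
Rearranging, λ(12 − 0.1069×80.1) = 0.1069, so λ = 0.1069/3.44 = 0.03106 per s.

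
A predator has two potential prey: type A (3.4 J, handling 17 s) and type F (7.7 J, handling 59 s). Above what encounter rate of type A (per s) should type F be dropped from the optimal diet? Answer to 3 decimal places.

At the threshold, the rate on type A alone equals the profitability of type F: λ·3.4/(1 + λ·17) = 7.7/59 = 0.1305.
Rearranging, λ(3.4 − 0.1305×17) = 0.1305, so λ = 0.1305/1.181 = 0.1105 per s.

0.110 per s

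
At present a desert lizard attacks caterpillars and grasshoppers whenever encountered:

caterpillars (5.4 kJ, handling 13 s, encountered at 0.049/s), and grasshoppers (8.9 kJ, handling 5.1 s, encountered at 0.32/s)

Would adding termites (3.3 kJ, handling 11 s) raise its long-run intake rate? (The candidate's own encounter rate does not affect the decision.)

Intake rate on the current diet: R = (0.049×5.4 + 0.32×8.9) / (1 + 0.049×13 + 0.32×5.1) = 3.113/3.269 = 0.9522 kJ/s.
termites: E/h = 3.3/11 = 0.3 kJ/s.
Since 0.3 < R, time spent handling termites is better spent searching.

No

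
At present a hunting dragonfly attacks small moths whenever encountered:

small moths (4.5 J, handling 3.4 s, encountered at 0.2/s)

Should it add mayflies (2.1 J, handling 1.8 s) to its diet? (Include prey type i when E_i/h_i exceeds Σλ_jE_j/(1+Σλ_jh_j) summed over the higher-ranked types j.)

Intake rate on the current diet: R = (0.2×4.5) / (1 + 0.2×3.4) = 0.9/1.68 = 0.5357 J/s.
mayflies: E/h = 2.1/1.8 = 1.167 J/s.
1.167 > 0.5357, so adding mayflies raises the average — include it.

Yes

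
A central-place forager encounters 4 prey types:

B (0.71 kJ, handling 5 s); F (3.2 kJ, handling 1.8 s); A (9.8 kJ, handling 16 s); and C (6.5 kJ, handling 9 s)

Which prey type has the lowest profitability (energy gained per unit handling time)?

B

In descending order of E/h:
F: 3.2/1.8 = 1.78 kJ/s
C: 6.5/9 = 0.722 kJ/s
A: 9.8/16 = 0.613 kJ/s
B: 0.71/5 = 0.142 kJ/s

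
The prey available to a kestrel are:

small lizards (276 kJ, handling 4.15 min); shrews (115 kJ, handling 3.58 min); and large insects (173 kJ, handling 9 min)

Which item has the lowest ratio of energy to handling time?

large insects

In descending order of E/h:
small lizards: 276/4.15 = 66.5 kJ/min
shrews: 115/3.58 = 32.1 kJ/min
large insects: 173/9 = 19.2 kJ/min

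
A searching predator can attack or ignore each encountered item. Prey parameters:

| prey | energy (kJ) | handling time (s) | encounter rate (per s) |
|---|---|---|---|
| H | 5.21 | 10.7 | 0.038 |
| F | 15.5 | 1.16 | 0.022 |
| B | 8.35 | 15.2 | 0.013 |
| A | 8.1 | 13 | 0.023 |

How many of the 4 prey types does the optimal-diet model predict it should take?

4

Rank by E/h (kJ/s): F 13.4, A 0.623, B 0.549, H 0.487. Include each in turn until the next type's E/h falls below the running intake rate.
Rate on top 1: 0.3325. A: 0.623 > 0.3325 → include.
Rate on top 2: 0.3981. B: 0.549 > 0.3981 → include.
Rate on top 3: 0.4177. H: 0.487 > 0.4177 → include.
Optimal diet: F, A, B, H — 4 of 4 types.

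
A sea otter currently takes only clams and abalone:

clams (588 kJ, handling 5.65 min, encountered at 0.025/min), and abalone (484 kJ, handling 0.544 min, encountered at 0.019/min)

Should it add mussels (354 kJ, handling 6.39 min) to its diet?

On clams and abalone alone, R = ΣλE/(1+Σλh) = 23.9/1.152 = 20.75 kJ/min.
Profitability of mussels: 354/6.39 = 55.4 kJ/min.
Since 55.4 > R, including mussels increases the long-run rate.

Yes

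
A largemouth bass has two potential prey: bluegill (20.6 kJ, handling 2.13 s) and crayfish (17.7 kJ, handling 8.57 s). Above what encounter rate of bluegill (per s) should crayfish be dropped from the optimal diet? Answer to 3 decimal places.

The zero-one rule: include crayfish iff E₂/h₂ > λE₁/(1+λh₁). Equality gives the switch point.
λE₁h₂ = E₂ + λE₂h₁ ⇒ λ = E₂/(E₁h₂ − E₂h₁) = 17.7/(176.5 − 37.7) = 0.1275 per s.

0.127 per s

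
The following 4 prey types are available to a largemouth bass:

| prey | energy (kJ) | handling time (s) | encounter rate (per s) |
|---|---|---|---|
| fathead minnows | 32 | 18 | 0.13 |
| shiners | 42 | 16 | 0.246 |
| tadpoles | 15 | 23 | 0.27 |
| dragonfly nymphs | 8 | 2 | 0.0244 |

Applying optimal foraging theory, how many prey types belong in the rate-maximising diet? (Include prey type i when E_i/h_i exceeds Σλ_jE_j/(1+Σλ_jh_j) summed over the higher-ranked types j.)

2

E/h in descending order: dragonfly nymphs 4, shiners 2.62, fathead minnows 1.78, tadpoles 0.652 kJ/s. The optimal diet is the largest prefix of this list for which every included type satisfies E_i/h_i > R on the types above it.
Rate on top 1: 0.1861. shiners: 2.62 > 0.1861 → include.
Rate on top 2: 2.112. fathead minnows: 1.78 < 2.112 → exclude; stop.
Optimal diet: dragonfly nymphs, shiners — 2 of 4 types.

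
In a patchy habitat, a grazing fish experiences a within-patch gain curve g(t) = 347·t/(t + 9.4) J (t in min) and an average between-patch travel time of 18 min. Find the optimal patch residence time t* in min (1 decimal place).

Optimal t* satisfies g'(t*) = g(t*)/(T + t*).
g'(t) = 347·9.4/(t + 9.4)². Setting 347·9.4/(t+9.4)² = 347t/[(t+9.4)(18+t)] gives 9.4(18+t) = t(t+9.4), so t² = 9.4×18 = 169.2.
t* = √169.2 = 13.01 min.

13.0 min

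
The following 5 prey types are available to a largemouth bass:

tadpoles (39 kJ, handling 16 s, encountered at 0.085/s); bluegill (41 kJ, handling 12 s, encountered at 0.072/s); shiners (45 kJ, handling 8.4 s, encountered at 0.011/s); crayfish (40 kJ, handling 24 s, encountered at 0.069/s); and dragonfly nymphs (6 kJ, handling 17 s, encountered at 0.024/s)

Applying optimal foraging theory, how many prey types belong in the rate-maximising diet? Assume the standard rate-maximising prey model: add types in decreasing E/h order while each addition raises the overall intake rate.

Profitabilities (E/h, kJ/s): shiners 5.36, bluegill 3.42, tadpoles 2.44, crayfish 1.67, dragonfly nymphs 0.353. Add prey in this order while the next type's profitability exceeds the intake rate on those already taken.
Rate on top 1: 0.4531. bluegill: 3.42 > 0.4531 → include.
Rate on top 2: 1.762. tadpoles: 2.44 > 1.762 → include.
Rate on top 3: 2.039. crayfish: 1.67 < 2.039 → exclude; stop.
Optimal diet: shiners, bluegill, tadpoles — 3 of 5 types.

3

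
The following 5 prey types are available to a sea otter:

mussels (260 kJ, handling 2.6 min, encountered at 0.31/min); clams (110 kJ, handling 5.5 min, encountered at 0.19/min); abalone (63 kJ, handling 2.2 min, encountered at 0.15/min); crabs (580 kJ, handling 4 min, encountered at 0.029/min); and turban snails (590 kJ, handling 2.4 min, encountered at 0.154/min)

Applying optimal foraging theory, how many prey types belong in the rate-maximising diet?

3

Profitabilities (E/h, kJ/min): turban snails 246, crabs 145, mussels 100, abalone 28.6, clams 20. Add prey in this order while the next type's profitability exceeds the intake rate on those already taken.
Rate on top 1: 66.34. crabs: 145 > 66.34 → include.
Rate on top 2: 72.48. mussels: 100 > 72.48 → include.
Rate on top 3: 82.16. abalone: 28.6 < 82.16 → exclude; stop.
Optimal diet: turban snails, crabs, mussels — 3 of 5 types.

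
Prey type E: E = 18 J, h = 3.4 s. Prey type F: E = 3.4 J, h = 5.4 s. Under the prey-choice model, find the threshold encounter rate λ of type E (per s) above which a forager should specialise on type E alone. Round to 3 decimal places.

0.040 per s

The zero-one rule: include type F iff E₂/h₂ > λE₁/(1+λh₁). Equality gives the switch point.
λE₁h₂ = E₂ + λE₂h₁ ⇒ λ = E₂/(E₁h₂ − E₂h₁) = 3.4/(97.2 − 11.56) = 0.0397 per s.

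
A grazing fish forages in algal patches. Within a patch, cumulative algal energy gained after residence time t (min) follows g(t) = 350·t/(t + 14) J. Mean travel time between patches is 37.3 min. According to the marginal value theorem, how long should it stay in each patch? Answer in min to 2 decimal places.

22.85 min

Maximise g(t)/(T+t): set derivative to zero → g'(t)(T+t) = g(t).
g'(t) = 350·14/(t + 14)². Setting 350·14/(t+14)² = 350t/[(t+14)(37.3+t)] gives 14(37.3+t) = t(t+14), so t² = 14×37.3 = 522.2.
t* = √522.2 = 22.85 min.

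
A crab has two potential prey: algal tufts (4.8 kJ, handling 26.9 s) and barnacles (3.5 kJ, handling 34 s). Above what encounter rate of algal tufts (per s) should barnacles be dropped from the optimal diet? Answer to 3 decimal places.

At the threshold, the rate on algal tufts alone equals the profitability of barnacles: λ·4.8/(1 + λ·26.9) = 3.5/34 = 0.1029.
Rearranging, λ(4.8 − 0.1029×26.9) = 0.1029, so λ = 0.1029/2.031 = 0.05069 per s.

0.051 per s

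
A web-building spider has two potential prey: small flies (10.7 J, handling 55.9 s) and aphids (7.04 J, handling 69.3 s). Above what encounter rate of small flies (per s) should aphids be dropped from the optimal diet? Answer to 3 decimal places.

Drop aphids once their profitability E₂/h₂ falls below the rate achievable on small flies alone: E₂/h₂ = λE₁/(1 + λh₁).
Solve for λ: λE₁h₂ = E₂(1 + λh₁) → λ(E₁h₂ − E₂h₁) = E₂ → λ = E₂/(E₁h₂ − E₂h₁).
λ = 7.04/(10.7×69.3 − 7.04×55.9) = 7.04/348 = 0.02023 per s.

0.020 per s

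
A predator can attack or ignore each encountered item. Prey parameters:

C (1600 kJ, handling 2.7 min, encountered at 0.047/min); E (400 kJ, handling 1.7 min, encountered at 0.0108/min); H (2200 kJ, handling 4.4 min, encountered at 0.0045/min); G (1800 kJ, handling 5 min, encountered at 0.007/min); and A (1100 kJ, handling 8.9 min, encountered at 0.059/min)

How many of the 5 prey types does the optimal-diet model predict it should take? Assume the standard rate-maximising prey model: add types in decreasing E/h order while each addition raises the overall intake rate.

E/h in descending order: C 593, H 500, G 360, E 235, A 124 kJ/min. The optimal diet is the largest prefix of this list for which every included type satisfies E_i/h_i > R on the types above it.
Rate on top 1: 66.73. H: 500 > 66.73 → include.
Rate on top 2: 74.21. G: 360 > 74.21 → include.
Rate on top 3: 82.68. E: 235 > 82.68 → include.
Rate on top 4: 85.01. A: 124 > 85.01 → include.
Optimal diet: C, H, G, E, A — 5 of 5 types.

5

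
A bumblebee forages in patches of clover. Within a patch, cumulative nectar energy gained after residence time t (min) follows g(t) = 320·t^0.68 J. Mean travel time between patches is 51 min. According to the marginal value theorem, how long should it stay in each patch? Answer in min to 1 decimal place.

By the marginal value theorem, leave when the instantaneous gain rate g'(t) equals the habitat-wide average g(t)/(T + t).
g'(t) = 0.68·320·t^-0.32. Setting 0.68·320·t^-0.32 = 320·t^0.68/(51+t) gives 0.68(51+t) = t, so 0.32·t = 0.68×51.
t* = 0.68×51/0.32 = 108.4 min.

108.4 min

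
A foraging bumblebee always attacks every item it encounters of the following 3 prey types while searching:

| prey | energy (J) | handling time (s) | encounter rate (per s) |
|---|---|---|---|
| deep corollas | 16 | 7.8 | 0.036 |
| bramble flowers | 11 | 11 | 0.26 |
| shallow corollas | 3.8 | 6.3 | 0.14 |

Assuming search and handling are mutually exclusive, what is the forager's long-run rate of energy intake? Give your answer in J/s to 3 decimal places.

Energy encountered per unit search time: 0.036×16 + 0.26×11 + 0.14×3.8 = 3.968 J/s.
Handling time per unit search time: 0.036×7.8 + 0.26×11 + 0.14×6.3 = 4.023.
Rate = 3.968/(1 + 4.023) = 0.79 J/s.

0.790 J/s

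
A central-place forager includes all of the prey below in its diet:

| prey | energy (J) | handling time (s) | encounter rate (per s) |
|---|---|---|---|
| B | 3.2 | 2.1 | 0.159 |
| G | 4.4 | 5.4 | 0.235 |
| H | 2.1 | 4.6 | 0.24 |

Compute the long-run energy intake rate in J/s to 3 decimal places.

R = (0.159×3.2 + 0.235×4.4 + 0.24×2.1) / (1 + 0.159×2.1 + 0.235×5.4 + 0.24×4.6) = 2.047/3.707 = 0.5522 J/s.

0.552 J/s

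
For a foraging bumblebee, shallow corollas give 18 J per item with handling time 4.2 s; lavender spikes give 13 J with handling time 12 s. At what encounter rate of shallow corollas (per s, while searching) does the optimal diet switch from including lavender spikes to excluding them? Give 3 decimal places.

0.081 per s

Drop lavender spikes once their profitability E₂/h₂ falls below the rate achievable on shallow corollas alone: E₂/h₂ = λE₁/(1 + λh₁).
Solve for λ: λE₁h₂ = E₂(1 + λh₁) → λ(E₁h₂ − E₂h₁) = E₂ → λ = E₂/(E₁h₂ − E₂h₁).
λ = 13/(18×12 − 13×4.2) = 13/161.4 = 0.08055 per s.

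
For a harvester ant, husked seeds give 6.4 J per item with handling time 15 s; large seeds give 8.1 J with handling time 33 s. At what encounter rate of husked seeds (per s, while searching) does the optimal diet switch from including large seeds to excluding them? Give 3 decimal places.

0.090 per s

At the threshold, the rate on husked seeds alone equals the profitability of large seeds: λ·6.4/(1 + λ·15) = 8.1/33 = 0.2455.
Rearranging, λ(6.4 − 0.2455×15) = 0.2455, so λ = 0.2455/2.718 = 0.0903 per s.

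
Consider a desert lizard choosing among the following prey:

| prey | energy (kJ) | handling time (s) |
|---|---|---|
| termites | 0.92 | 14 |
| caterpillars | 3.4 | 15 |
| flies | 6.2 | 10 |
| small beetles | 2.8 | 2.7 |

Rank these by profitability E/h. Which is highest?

small beetles

Profitability E/h (kJ/s): termites = 0.92/14 = 0.0657, caterpillars = 3.4/15 = 0.227, flies = 6.2/10 = 0.62, small beetles = 2.8/2.7 = 1.04.
Ranked: small beetles > flies > caterpillars > termites.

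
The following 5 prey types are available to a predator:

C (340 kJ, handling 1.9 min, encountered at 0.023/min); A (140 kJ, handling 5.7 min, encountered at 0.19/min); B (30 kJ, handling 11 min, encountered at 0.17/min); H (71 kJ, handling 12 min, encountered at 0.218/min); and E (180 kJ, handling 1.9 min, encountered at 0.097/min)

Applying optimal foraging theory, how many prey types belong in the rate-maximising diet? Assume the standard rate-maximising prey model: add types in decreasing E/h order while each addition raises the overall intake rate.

3

Rank by E/h (kJ/min): C 179, E 94.7, A 24.6, H 5.92, B 2.73. Include each in turn until the next type's E/h falls below the running intake rate.
Rate on top 1: 7.493. E: 94.7 > 7.493 → include.
Rate on top 2: 20.59. A: 24.6 > 20.59 → include.
Rate on top 3: 22.45. H: 5.92 < 22.45 → exclude; stop.
Optimal diet: C, E, A — 3 of 5 types.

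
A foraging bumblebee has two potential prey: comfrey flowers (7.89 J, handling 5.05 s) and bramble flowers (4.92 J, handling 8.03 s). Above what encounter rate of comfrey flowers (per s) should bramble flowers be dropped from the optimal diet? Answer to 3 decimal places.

The zero-one rule: include bramble flowers iff E₂/h₂ > λE₁/(1+λh₁). Equality gives the switch point.
λE₁h₂ = E₂ + λE₂h₁ ⇒ λ = E₂/(E₁h₂ − E₂h₁) = 4.92/(63.36 − 24.85) = 0.1278 per s.

0.128 per s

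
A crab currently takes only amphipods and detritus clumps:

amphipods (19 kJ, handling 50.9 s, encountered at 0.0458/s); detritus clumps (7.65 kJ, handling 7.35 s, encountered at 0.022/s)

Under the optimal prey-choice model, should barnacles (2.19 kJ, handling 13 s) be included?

Current rate: (0.0458×19 + 0.022×7.65)/(1 + 0.0458×50.9 + 0.022×7.35) = 0.2973 kJ/s.
Profitability of barnacles: 2.19/13 = 0.1685 kJ/s.
0.1685 < 0.2973, so adding barnacles would lower the average — exclude it.

No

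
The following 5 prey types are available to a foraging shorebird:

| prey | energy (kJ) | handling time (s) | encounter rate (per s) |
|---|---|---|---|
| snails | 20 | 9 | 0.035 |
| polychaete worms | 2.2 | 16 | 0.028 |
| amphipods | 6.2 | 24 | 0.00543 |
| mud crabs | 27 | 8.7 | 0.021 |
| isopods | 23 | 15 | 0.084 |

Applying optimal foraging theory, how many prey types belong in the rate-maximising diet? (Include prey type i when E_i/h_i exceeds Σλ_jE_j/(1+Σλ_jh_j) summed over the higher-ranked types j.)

3

E/h in descending order: mud crabs 3.1, snails 2.22, isopods 1.53, amphipods 0.258, polychaete worms 0.138 kJ/s. The optimal diet is the largest prefix of this list for which every included type satisfies E_i/h_i > R on the types above it.
Rate on top 1: 0.4794. snails: 2.22 > 0.4794 → include.
Rate on top 2: 0.846. isopods: 1.53 > 0.846 → include.
Rate on top 3: 1.16. amphipods: 0.258 < 1.16 → exclude; stop.
Optimal diet: mud crabs, snails, isopods — 3 of 5 types.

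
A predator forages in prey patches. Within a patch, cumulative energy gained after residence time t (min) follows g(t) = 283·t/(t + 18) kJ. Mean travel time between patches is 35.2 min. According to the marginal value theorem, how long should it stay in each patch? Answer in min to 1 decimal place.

25.2 min

By the marginal value theorem, leave when the instantaneous gain rate g'(t) equals the habitat-wide average g(t)/(T + t).
g'(t) = 283·18/(t + 18)². Setting 283·18/(t+18)² = 283t/[(t+18)(35.2+t)] gives 18(35.2+t) = t(t+18), so t² = 18×35.2 = 633.6.
t* = √633.6 = 25.17 min.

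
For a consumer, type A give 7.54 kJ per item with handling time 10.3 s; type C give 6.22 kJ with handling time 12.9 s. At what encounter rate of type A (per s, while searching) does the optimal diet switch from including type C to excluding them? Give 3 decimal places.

0.187 per s

At the threshold, the rate on type A alone equals the profitability of type C: λ·7.54/(1 + λ·10.3) = 6.22/12.9 = 0.4822.
Rearranging, λ(7.54 − 0.4822×10.3) = 0.4822, so λ = 0.4822/2.574 = 0.1873 per s.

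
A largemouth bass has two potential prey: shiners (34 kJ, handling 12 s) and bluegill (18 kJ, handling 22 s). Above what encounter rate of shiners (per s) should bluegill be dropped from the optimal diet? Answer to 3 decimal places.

At the threshold, the rate on shiners alone equals the profitability of bluegill: λ·34/(1 + λ·12) = 18/22 = 0.8182.
Rearranging, λ(34 − 0.8182×12) = 0.8182, so λ = 0.8182/24.18 = 0.03383 per s.

0.034 per s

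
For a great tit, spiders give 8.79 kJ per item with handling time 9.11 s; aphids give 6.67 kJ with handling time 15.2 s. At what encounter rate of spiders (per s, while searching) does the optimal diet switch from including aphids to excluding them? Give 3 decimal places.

0.092 per s

At the threshold, the rate on spiders alone equals the profitability of aphids: λ·8.79/(1 + λ·9.11) = 6.67/15.2 = 0.4388.
Rearranging, λ(8.79 − 0.4388×9.11) = 0.4388, so λ = 0.4388/4.792 = 0.09157 per s.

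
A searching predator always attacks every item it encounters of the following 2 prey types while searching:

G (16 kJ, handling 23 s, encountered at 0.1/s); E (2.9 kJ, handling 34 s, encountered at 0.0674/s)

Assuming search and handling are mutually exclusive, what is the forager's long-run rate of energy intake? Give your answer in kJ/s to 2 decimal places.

R = Σλ_iE_i / (1 + Σλ_ih_i)
Numerator: 0.1×16 + 0.0674×2.9 = 1.795
Denominator: 1 + 0.1×23 + 0.0674×34 = 5.592
R = 1.795/5.592 = 0.3211 kJ/s

0.32 kJ/s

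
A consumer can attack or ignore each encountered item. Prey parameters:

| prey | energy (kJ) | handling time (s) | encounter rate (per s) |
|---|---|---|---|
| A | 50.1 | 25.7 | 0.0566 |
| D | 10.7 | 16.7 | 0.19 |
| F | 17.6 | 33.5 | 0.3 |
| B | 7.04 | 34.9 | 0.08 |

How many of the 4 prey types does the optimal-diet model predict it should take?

1

Rank by E/h (kJ/s): A 1.95, D 0.641, F 0.525, B 0.202. Include each in turn until the next type's E/h falls below the running intake rate.
Rate on top 1: 1.155. D: 0.641 < 1.155 → exclude; stop.
Optimal diet: A — 1 of 4 types.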